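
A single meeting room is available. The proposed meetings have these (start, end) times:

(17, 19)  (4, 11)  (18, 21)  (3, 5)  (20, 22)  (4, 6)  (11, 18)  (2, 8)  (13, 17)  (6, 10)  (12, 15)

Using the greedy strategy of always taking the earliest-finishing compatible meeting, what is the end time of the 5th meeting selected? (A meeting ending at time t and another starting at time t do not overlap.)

22

Sorted by end: (3,5)  (4,6)  (2,8)  (6,10)  (4,11)  (12,15)  (13,17)  (11,18)  (17,19)  (18,21)  (20,22)
take (3,5); skip (4,6); skip (2,8); take (6,10); take (12,15); take (17,19); skip (18,21); take (20,22).
Selected: (3,5) (6,10) (12,15) (17,19) (20,22)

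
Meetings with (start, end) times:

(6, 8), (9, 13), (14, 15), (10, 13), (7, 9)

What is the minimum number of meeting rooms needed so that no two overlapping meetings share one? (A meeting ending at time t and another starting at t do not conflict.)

Events (time:±→running): 6:+→1 7:+→2 … peak 2.

2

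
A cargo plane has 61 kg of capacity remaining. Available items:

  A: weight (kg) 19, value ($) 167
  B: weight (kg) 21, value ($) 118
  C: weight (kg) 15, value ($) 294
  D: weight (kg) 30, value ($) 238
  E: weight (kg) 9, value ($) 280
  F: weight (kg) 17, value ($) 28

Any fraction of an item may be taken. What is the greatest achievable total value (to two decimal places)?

Sort by value per unit weight and fill in that order.
Ratios (sorted): E 31.11, C 19.60, A 8.79, D 7.93, B 5.62, F 1.65
take E (9 @ 280); take C (15 @ 294); take A (19 @ 167); take 18/30 of D → 142.80. Capacity used 61/61.
Total value = 883.80

883.80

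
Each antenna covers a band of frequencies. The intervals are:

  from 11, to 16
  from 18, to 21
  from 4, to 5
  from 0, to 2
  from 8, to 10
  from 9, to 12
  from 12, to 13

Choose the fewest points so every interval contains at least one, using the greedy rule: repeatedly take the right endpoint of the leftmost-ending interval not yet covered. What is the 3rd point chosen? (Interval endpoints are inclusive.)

Process intervals by earliest right end; each time one isn't hit yet, stab at its right endpoint.
Sorted: [0,2] [4,5] [8,10] [9,12] [12,13] [11,16] [18,21]
{[0,2]} hit by 2; {[4,5]} hit by 5; {[8,10],[9,12]} hit by 10; {[12,13],[11,16]} hit by 13; {[18,21]} hit by 21.
Points: 2, 5, 10, 13, 21 (5 total).

10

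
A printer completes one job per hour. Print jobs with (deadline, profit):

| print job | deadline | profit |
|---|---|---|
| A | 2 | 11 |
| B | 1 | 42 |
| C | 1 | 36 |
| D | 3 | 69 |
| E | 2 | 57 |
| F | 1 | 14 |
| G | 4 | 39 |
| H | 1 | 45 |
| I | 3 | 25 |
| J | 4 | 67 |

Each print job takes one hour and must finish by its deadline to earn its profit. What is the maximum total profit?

238

Profit order: D=69 J=67 E=57 H=45 B=42 G=39 C=36 I=25 F=14 A=11
Assign: D→slot 3, J→slot 4, E→slot 2, H→slot 1, B skipped, G skipped, C skipped, I skipped, F skipped, A skipped.
Slots: [1:H] [2:E] [3:D] [4:J]
Profit = 45 + 57 + 69 + 67 = 238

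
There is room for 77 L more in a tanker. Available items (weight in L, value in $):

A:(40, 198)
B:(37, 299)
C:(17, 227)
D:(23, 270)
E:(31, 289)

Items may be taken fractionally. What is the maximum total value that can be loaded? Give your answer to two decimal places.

834.49

Ratios (sorted): C 13.35, D 11.74, E 9.32, B 8.08, A 4.95
take C (17 @ 227); take D (23 @ 270); take E (31 @ 289); take 6/37 of B → 48.49. Capacity used 77/77.
Total value = 834.49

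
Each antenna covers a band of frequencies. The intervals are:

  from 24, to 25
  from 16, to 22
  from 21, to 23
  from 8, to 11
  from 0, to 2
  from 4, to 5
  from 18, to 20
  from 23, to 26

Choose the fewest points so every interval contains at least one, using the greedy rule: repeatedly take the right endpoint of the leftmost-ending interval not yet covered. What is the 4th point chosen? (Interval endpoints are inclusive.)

20

Sorted: [0,2] [4,5] [8,11] [18,20] [16,22] [21,23] [24,25] [23,26]
{[0,2]} hit by 2; {[4,5]} hit by 5; {[8,11]} hit by 11; {[18,20],[16,22]} hit by 20; {[21,23]} hit by 23; {[24,25],[23,26]} hit by 25.
Points: 2, 5, 11, 20, 23, 25 (6 total).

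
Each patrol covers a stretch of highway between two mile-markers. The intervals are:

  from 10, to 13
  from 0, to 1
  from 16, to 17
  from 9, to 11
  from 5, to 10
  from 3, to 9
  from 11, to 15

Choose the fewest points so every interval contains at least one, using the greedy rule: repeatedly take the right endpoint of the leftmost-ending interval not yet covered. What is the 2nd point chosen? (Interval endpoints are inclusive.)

Sort by right endpoint; whenever an interval is uncovered, place a point at its right end.
Sorted: [0,1] [3,9] [5,10] [9,11] [10,13] [11,15] [16,17]
{[0,1]} hit by 1; {[3,9],[5,10],[9,11]} hit by 9; {[10,13],[11,15]} hit by 13; {[16,17]} hit by 17.
Points: 1, 9, 13, 17 (4 total).

9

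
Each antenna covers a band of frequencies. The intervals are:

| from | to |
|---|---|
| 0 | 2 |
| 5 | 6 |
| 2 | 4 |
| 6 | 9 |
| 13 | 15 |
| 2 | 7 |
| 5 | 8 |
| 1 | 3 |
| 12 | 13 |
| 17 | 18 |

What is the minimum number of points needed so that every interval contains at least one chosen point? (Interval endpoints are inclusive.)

4

Sort by right endpoint; whenever an interval is uncovered, place a point at its right end.
Sorted: [0,2] [1,3] [2,4] [5,6] [2,7] [5,8] [6,9] [12,13] [13,15] [17,18]
{[0,2],[1,3],[2,4]} hit by 2; {[5,6],[2,7],[5,8],[6,9]} hit by 6; {[12,13],[13,15]} hit by 13; {[17,18]} hit by 18.
Points: 2, 6, 13, 18 (4 total).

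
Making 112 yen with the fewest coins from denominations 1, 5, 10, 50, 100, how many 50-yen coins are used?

112 = 1×100 + 1×10 + 2×1
Count of 50: 0

0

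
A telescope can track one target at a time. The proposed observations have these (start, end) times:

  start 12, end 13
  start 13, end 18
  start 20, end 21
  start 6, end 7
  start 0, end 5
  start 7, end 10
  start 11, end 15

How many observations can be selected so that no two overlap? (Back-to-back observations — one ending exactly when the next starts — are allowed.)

6

Order by finish time; keep every interval that doesn't clash with the previous kept one.
Sorted by end: (0,5)  (6,7)  (7,10)  (12,13)  (11,15)  (13,18)  (20,21)
take (0,5); take (6,7); take (7,10); take (12,13); take (13,18); take (20,21).
Selected 6 observations.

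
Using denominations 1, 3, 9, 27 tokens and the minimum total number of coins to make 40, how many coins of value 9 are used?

40 − 1×27→13 − 1×9→4 − 1×3→1 − 1×1→0
Count of 9: 1

1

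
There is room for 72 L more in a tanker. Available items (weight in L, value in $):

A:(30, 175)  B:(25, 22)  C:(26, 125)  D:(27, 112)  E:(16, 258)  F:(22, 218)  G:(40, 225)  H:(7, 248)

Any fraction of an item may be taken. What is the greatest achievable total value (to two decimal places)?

Sort by value per unit weight and fill in that order.
Order: H (248/7=35.43) > E (258/16=16.12) > F (218/22=9.91) > A (175/30=5.83) > G (225/40=5.62) > C (125/26=4.81) > D (112/27=4.15) > B (22/25=0.88)
Fill: take H (7 @ 248) → take E (16 @ 258) → take F (22 @ 218) → take 27/30 of A → 157.50; 72/72 used.
Total value = 881.50

881.50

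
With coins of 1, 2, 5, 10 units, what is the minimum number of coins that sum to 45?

5

Use the largest denomination that fits, subtract, and repeat.
45 − 4×10→5 − 1×5→0
Total coins = 4 + 1 = 5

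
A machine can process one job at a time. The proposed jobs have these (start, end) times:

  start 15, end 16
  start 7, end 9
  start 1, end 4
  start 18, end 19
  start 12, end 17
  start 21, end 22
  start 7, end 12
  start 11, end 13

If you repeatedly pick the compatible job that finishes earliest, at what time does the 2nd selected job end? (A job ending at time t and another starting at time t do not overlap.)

9

Sorted by end: (1,4)  (7,9)  (7,12)  (11,13)  (15,16)  (12,17)  (18,19)  (21,22)
take (1,4); take (7,9); take (11,13); take (15,16); skip (12,17); take (18,19); take (21,22).
Selected: (1,4) (7,9) (11,13) (15,16) (18,19) (21,22)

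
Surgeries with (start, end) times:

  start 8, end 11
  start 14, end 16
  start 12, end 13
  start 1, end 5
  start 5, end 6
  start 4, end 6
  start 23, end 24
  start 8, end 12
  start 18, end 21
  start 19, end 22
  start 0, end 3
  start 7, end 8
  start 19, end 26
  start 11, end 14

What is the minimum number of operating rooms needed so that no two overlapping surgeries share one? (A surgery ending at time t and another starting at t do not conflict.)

3

Count concurrent intervals with a sweep; the peak is the room count.
starts: [0, 1, 4, 5, 7, 8, 8, 11, 12, 14, 18, 19, 19, 23]
ends:   [3, 5, 6, 6, 8, 11, 12, 13, 14, 16, 21, 22, 24, 26]
s0→1 s1→2 e3→1 s4→2 e5→1 s5→2 e6→1 e6→0 s7→1 e8→0 s8→1 s8→2 e11→1 s11→2 e12→1 s12→2 e13→1 e14→0 s14→1 e16→0 s18→1 s19→2 s19→3  — peak 3.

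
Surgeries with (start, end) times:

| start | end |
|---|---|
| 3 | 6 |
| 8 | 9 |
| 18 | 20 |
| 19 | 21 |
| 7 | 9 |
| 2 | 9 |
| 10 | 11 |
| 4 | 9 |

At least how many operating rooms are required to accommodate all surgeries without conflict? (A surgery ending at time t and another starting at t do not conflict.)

Events (time:±→running): 2:+→1 3:+→2 4:+→3 6:-→2 7:+→3 8:+→4 … peak 4.

4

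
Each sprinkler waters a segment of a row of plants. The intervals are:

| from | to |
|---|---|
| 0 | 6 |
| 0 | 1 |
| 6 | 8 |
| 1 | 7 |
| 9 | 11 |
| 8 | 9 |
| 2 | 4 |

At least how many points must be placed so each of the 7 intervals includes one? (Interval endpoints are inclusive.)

Sorted: [0,1] [2,4] [0,6] [1,7] [6,8] [8,9] [9,11]
{[0,1]} hit by 1; {[2,4],[0,6],[1,7]} hit by 4; {[6,8],[8,9]} hit by 8; {[9,11]} hit by 11.
Points: 1, 4, 8, 11 (4 total).

4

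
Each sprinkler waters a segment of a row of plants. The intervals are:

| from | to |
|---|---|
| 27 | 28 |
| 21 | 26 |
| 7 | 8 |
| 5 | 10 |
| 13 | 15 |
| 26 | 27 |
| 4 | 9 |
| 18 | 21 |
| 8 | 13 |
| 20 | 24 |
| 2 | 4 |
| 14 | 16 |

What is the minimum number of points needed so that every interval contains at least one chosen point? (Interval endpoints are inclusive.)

5

Sort by right endpoint; whenever an interval is uncovered, place a point at its right end.
By right end: [2,4]  [7,8]  [4,9]  [5,10]  [8,13]  [13,15]  [14,16]  [18,21]  [20,24]  [21,26]  [26,27]  [27,28]
[2,4] uncovered → point at 4; [7,8] uncovered → point at 8; [13,15] uncovered → point at 15; [18,21] uncovered → point at 21; [26,27] uncovered → point at 27.
Points: 4, 8, 15, 21, 27 (5 total).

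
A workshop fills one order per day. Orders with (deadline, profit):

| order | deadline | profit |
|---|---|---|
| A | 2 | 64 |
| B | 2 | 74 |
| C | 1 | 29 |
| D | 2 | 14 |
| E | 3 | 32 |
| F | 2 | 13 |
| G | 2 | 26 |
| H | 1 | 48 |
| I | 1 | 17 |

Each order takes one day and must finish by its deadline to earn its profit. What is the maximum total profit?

Take jobs in profit order; each goes to the latest open slot no later than its deadline.
Profit order: B=74 A=64 H=48 E=32 C=29 G=26 I=17 D=14 F=13
Assign: B→slot 2, A→slot 1, H skipped, E→slot 3, C skipped, G skipped, I skipped, D skipped, F skipped.
Slots: [1:A] [2:B] [3:E]
Profit = 64 + 74 + 32 = 170

170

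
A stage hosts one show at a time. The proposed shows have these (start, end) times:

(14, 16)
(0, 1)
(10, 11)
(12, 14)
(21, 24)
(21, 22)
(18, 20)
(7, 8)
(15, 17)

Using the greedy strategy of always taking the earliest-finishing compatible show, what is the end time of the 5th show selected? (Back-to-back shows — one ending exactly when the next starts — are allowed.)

16

Sorted by end: (0,1)  (7,8)  (10,11)  (12,14)  (14,16)  (15,17)  (18,20)  (21,22)  (21,24)
take (0,1); take (7,8); take (10,11); take (12,14); take (14,16); take (18,20); take (21,22).
Selected: (0,1) (7,8) (10,11) (12,14) (14,16) (18,20) (21,22)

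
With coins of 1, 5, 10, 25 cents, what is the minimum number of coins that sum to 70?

70 = 2×25 + 2×10
Total coins = 2 + 2 = 4

4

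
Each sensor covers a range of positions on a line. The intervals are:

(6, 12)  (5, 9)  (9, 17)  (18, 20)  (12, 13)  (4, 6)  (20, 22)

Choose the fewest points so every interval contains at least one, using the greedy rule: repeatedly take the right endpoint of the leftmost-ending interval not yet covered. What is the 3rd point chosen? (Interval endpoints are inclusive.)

20

By right end: [4,6]  [5,9]  [6,12]  [12,13]  [9,17]  [18,20]  [20,22]
[4,6] uncovered → point at 6; [12,13] uncovered → point at 13; [18,20] uncovered → point at 20.
Points: 6, 13, 20 (3 total).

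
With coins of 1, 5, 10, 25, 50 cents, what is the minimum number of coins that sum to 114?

Use the largest denomination that fits, subtract, and repeat.
114 − 2×50→14 − 1×10→4 − 4×1→0
Total coins = 2 + 1 + 4 = 7

7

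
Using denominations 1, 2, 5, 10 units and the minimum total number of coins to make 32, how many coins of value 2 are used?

1

Use the largest denomination that fits, subtract, and repeat.
32 − 3×10→2 − 1×2→0
Count of 2: 1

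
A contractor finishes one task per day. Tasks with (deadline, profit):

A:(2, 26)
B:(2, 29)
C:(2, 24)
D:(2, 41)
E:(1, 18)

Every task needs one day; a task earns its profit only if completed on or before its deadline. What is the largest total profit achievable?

Profit order: D=41 B=29 A=26 C=24 E=18
Assign: D→slot 2, B→slot 1, A skipped, C skipped, E skipped.
Slots: [1:B] [2:D]
Profit = 29 + 41 = 70

70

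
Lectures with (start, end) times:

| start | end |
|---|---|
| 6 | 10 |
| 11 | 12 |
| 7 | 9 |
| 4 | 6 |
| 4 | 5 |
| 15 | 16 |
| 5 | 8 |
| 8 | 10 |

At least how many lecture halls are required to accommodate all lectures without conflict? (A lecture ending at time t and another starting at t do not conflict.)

Count concurrent intervals with a sweep; the peak is the room count.
Events (time:±→running): 4:+→1 4:+→2 5:-→1 5:+→2 6:-→1 6:+→2 7:+→3 … peak 3.

3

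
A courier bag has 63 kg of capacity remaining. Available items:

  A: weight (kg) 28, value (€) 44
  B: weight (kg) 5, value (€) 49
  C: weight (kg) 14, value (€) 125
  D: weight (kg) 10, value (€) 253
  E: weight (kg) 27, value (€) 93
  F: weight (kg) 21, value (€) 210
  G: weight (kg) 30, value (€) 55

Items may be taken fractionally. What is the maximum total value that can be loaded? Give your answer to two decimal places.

Order: D (253/10=25.30) > F (210/21=10.00) > B (49/5=9.80) > C (125/14=8.93) > E (93/27=3.44) > G (55/30=1.83) > A (44/28=1.57)
Fill: take D (10 @ 253) → take F (21 @ 210) → take B (5 @ 49) → take C (14 @ 125) → take 13/27 of E → 44.78; 63/63 used.
Total value = 681.78

681.78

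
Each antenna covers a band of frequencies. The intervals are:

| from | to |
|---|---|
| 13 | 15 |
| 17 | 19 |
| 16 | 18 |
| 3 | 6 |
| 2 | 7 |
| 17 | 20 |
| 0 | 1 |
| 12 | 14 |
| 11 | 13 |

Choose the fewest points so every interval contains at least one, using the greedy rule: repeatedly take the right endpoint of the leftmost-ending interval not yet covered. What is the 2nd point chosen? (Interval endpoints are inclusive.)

6

By right end: [0,1]  [3,6]  [2,7]  [11,13]  [12,14]  [13,15]  [16,18]  [17,19]  [17,20]
[0,1] uncovered → point at 1; [3,6] uncovered → point at 6; [11,13] uncovered → point at 13; [16,18] uncovered → point at 18.
Points: 1, 6, 13, 18 (4 total).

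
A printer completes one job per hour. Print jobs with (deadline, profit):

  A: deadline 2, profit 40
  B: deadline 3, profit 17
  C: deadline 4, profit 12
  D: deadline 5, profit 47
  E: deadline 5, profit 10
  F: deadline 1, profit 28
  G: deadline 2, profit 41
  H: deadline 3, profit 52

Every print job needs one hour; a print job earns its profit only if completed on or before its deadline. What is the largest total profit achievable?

192

Profit order: H=52 D=47 G=41 A=40 F=28 B=17 C=12 E=10
Assign: H→slot 3, D→slot 5, G→slot 2, A→slot 1, F skipped, B skipped, C→slot 4, E skipped.
Slots: [1:A] [2:G] [3:H] [4:C] [5:D]
Profit = 40 + 41 + 52 + 12 + 47 = 192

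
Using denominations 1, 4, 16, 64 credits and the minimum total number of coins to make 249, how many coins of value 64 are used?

249 − 3×64→57 − 3×16→9 − 2×4→1 − 1×1→0
Count of 64: 3

3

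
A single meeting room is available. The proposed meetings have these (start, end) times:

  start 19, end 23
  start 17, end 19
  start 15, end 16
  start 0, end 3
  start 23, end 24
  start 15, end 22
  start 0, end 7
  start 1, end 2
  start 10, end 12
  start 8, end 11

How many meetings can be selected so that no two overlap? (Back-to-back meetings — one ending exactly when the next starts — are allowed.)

Sort by end time and greedily take each interval whose start is ≥ the last chosen end.
Sorted by end: (1,2)  (0,3)  (0,7)  (8,11)  (10,12)  (15,16)  (17,19)  (15,22)  (19,23)  (23,24)
take (1,2); skip (0,3); take (8,11); skip (10,12); take (15,16); take (17,19); take (19,23); take (23,24).
Selected 6 meetings.

6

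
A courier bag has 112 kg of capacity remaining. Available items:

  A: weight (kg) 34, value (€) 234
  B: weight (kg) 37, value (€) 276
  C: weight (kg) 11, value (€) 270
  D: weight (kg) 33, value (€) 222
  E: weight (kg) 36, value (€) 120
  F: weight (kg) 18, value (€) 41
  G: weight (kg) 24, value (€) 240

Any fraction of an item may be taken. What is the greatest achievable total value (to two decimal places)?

Sort by value per unit weight and fill in that order.
Order: C (270/11=24.55) > G (240/24=10.00) > B (276/37=7.46) > A (234/34=6.88) > D (222/33=6.73) > E (120/36=3.33) > F (41/18=2.28)
Fill: take C (11 @ 270) → take G (24 @ 240) → take B (37 @ 276) → take A (34 @ 234) → take 6/33 of D → 40.36; 112/112 used.
Total value = 1060.36

1060.36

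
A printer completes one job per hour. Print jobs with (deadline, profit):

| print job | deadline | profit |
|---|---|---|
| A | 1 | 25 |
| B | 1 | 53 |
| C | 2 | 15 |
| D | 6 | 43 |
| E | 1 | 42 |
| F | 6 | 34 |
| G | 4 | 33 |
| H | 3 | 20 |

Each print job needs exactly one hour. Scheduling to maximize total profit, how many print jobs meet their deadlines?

6

Profit order: B=53 D=43 E=42 F=34 G=33 A=25 H=20 C=15
Assign: B→slot 1, D→slot 6, E skipped, F→slot 5, G→slot 4, A skipped, H→slot 3, C→slot 2.
Slots: [1:B] [2:C] [3:H] [4:G] [5:F] [6:D]
6 of 8 scheduled.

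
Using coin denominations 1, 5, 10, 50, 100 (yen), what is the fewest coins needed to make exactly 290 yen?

7

290 = 2×100 + 1×50 + 4×10
Total coins = 2 + 1 + 4 = 7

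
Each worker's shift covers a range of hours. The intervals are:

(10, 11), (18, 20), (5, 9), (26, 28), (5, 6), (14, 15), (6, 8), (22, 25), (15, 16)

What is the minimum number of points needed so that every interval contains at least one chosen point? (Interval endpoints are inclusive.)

Sorted: [5,6] [6,8] [5,9] [10,11] [14,15] [15,16] [18,20] [22,25] [26,28]
{[5,6],[6,8],[5,9]} hit by 6; {[10,11]} hit by 11; {[14,15],[15,16]} hit by 15; {[18,20]} hit by 20; {[22,25]} hit by 25; {[26,28]} hit by 28.
Points: 6, 11, 15, 20, 25, 28 (6 total).

6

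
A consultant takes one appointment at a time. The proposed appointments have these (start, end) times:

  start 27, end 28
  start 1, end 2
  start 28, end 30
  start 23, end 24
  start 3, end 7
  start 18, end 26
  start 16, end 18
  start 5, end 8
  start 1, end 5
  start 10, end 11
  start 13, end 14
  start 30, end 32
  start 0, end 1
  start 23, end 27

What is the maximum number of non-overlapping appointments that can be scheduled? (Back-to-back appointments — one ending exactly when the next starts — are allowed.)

Sorted by end: (0,1)  (1,2)  (1,5)  (3,7)  (5,8)  (10,11)  (13,14)  (16,18)  (23,24)  (18,26)  (23,27)  (27,28)  (28,30)  (30,32)
take (0,1); take (1,2); take (3,7); take (10,11); take (13,14); take (16,18); take (23,24); skip (18,26); skip (23,27); take (27,28); take (28,30); take (30,32).
Selected 10 appointments.

10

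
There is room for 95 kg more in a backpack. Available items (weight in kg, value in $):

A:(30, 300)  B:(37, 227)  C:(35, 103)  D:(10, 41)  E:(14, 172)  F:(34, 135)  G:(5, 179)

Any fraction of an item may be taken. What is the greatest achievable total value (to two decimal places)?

Sort by value per unit weight and fill in that order.
Ratios (sorted): G 35.80, E 12.29, A 10.00, B 6.14, D 4.10, F 3.97, C 2.94
take G (5 @ 179); take E (14 @ 172); take A (30 @ 300); take B (37 @ 227); take 9/10 of D → 36.90. Capacity used 95/95.
Total value = 914.90

914.90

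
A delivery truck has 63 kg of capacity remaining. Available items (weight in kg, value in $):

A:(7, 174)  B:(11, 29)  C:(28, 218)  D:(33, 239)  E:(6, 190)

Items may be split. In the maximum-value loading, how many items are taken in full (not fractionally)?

Ratios (sorted): E 31.67, A 24.86, C 7.79, D 7.24, B 2.64
take E (6 @ 190); take A (7 @ 174); take C (28 @ 218); take 22/33 of D → 159.33. Capacity used 63/63.
3 item(s) taken whole; one partial (take 22/33 of D).

3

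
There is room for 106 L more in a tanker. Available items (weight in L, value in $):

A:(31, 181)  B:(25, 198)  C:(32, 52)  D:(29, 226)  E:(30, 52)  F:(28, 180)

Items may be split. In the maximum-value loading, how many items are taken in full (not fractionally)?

3

Sort by value per unit weight and fill in that order.
Ratios (sorted): B 7.92, D 7.79, F 6.43, A 5.84, E 1.73, C 1.62
take B (25 @ 198); take D (29 @ 226); take F (28 @ 180); take 24/31 of A → 140.13. Capacity used 106/106.
3 item(s) taken whole; one partial (take 24/31 of A).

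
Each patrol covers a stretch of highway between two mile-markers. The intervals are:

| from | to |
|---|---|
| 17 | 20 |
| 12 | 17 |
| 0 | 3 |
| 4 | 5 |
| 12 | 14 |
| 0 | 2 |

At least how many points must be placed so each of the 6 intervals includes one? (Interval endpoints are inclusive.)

4

Sort by right endpoint; whenever an interval is uncovered, place a point at its right end.
By right end: [0,2]  [0,3]  [4,5]  [12,14]  [12,17]  [17,20]
[0,2] uncovered → point at 2; [4,5] uncovered → point at 5; [12,14] uncovered → point at 14; [17,20] uncovered → point at 20.
Points: 2, 5, 14, 20 (4 total).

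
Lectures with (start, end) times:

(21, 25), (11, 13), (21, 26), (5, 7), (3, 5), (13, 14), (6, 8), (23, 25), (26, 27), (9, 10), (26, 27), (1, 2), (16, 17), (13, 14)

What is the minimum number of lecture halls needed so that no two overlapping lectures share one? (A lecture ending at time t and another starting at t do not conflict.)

Events (time:±→running): 1:+→1 2:-→0 3:+→1 5:-→0 5:+→1 6:+→2 7:-→1 8:-→0 9:+→1 10:-→0 11:+→1 13:-→0 13:+→1 13:+→2 14:-→1 14:-→0 16:+→1 17:-→0 21:+→1 21:+→2 23:+→3 … peak 3.

3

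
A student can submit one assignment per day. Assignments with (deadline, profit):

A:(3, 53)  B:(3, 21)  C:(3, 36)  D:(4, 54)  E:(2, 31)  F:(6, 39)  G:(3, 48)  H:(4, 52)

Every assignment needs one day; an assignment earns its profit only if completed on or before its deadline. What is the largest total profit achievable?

Take jobs in profit order; each goes to the latest open slot no later than its deadline.
By profit: D(d4,54), A(d3,53), H(d4,52), G(d3,48), F(d6,39), C(d3,36), E(d2,31), B(d3,21)
D→slot 4; A→slot 3; H→slot 2; G→slot 1; F→slot 6; C skipped; E skipped; B skipped.
Profit = 48 + 52 + 53 + 54 + 39 = 246

246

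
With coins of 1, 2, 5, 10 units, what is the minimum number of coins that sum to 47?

Use the largest denomination that fits, subtract, and repeat.
47 = 4×10 + 1×5 + 1×2
Total coins = 4 + 1 + 1 = 6

6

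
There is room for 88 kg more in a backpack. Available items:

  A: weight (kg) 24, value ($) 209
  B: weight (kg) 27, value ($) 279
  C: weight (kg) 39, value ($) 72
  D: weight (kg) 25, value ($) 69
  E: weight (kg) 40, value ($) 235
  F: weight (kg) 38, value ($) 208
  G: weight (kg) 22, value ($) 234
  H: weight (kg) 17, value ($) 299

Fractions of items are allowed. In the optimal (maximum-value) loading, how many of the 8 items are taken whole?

3

Order: H (299/17=17.59) > G (234/22=10.64) > B (279/27=10.33) > A (209/24=8.71) > E (235/40=5.88) > F (208/38=5.47) > D (69/25=2.76) > C (72/39=1.85)
Fill: take H (17 @ 299) → take G (22 @ 234) → take B (27 @ 279) → take 22/24 of A → 191.58; 88/88 used.
3 item(s) taken whole; one partial (take 22/24 of A).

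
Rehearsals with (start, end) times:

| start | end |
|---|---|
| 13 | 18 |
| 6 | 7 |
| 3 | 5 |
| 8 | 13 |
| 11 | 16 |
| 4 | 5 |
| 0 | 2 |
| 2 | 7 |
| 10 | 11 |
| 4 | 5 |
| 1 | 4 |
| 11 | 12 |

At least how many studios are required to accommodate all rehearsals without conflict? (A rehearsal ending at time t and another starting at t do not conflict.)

The answer is the maximum number of intervals overlapping at any instant.
starts: [0, 1, 2, 3, 4, 4, 6, 8, 10, 11, 11, 13]
ends:   [2, 4, 5, 5, 5, 7, 7, 11, 12, 13, 16, 18]
s0→1 s1→2 e2→1 s2→2 s3→3 e4→2 s4→3 s4→4  — peak 4.

4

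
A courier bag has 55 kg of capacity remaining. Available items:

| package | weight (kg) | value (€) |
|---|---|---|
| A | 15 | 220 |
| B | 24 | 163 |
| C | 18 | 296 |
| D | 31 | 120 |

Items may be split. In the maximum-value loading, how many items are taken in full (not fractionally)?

2

Greedy by value/weight ratio, highest first.
Order: C (296/18=16.44) > A (220/15=14.67) > B (163/24=6.79) > D (120/31=3.87)
Fill: take C (18 @ 296) → take A (15 @ 220) → take 22/24 of B → 149.42; 55/55 used.
2 item(s) taken whole; one partial (take 22/24 of B).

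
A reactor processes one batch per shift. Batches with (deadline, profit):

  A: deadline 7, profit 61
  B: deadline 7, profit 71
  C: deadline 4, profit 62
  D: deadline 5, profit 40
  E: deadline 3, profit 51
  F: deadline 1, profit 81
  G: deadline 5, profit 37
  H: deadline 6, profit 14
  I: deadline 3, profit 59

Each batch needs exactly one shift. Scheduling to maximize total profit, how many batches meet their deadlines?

7

Profit order: F=81 B=71 C=62 A=61 I=59 E=51 D=40 G=37 H=14
Assign: F→slot 1, B→slot 7, C→slot 4, A→slot 6, I→slot 3, E→slot 2, D→slot 5, G skipped, H skipped.
Slots: [1:F] [2:E] [3:I] [4:C] [5:D] [6:A] [7:B]
7 of 9 scheduled.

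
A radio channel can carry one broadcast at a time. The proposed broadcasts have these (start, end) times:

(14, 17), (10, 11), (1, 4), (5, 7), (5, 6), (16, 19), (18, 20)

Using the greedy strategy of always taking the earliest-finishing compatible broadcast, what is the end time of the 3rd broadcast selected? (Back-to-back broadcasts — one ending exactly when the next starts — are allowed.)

11

By end time: (1,4), (5,6), (5,7), (10,11), (14,17), (16,19), (18,20).
Pick (1,4); next start ≥ 4 → (5,6); next start ≥ 6 → (10,11); next start ≥ 11 → (14,17); next start ≥ 17 → (18,20).
Selected: (1,4) (5,6) (10,11) (14,17) (18,20)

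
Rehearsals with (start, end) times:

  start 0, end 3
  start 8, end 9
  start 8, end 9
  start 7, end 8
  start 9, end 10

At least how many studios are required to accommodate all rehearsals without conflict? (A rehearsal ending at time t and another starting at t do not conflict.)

2

Count concurrent intervals with a sweep; the peak is the room count.
starts: [0, 7, 8, 8, 9]
ends:   [3, 8, 9, 9, 10]
s0→1 e3→0 s7→1 e8→0 s8→1 s8→2  — peak 2.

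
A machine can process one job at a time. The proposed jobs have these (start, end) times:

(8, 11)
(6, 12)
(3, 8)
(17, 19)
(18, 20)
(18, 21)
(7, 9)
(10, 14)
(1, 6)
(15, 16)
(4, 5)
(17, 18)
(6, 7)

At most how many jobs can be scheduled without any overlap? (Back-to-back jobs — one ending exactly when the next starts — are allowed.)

Sorted by end: (4,5)  (1,6)  (6,7)  (3,8)  (7,9)  (8,11)  (6,12)  (10,14)  (15,16)  (17,18)  (17,19)  (18,20)  (18,21)
take (4,5); skip (1,6); take (6,7); take (7,9); take (10,14); take (15,16); take (17,18); take (18,20).
Selected 7 jobs.

7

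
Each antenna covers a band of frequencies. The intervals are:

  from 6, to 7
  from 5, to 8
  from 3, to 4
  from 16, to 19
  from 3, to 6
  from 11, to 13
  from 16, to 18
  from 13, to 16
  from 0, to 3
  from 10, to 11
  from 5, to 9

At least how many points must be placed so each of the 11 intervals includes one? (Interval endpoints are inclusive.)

Process intervals by earliest right end; each time one isn't hit yet, stab at its right endpoint.
By right end: [0,3]  [3,4]  [3,6]  [6,7]  [5,8]  [5,9]  [10,11]  [11,13]  [13,16]  [16,18]  [16,19]
[0,3] uncovered → point at 3; [6,7] uncovered → point at 7; [10,11] uncovered → point at 11; [13,16] uncovered → point at 16.
Points: 3, 7, 11, 16 (4 total).

4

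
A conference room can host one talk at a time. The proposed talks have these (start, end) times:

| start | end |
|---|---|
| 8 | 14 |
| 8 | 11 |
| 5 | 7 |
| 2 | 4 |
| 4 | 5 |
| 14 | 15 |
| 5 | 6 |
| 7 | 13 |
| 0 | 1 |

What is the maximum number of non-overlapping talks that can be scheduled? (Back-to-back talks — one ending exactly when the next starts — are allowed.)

6

Sort by end time and greedily take each interval whose start is ≥ the last chosen end.
By end time: (0,1), (2,4), (4,5), (5,6), (5,7), (8,11), (7,13), (8,14), (14,15).
Pick (0,1); next start ≥ 1 → (2,4); next start ≥ 4 → (4,5); next start ≥ 5 → (5,6); next start ≥ 6 → (8,11); next start ≥ 11 → (14,15).
Selected 6 talks.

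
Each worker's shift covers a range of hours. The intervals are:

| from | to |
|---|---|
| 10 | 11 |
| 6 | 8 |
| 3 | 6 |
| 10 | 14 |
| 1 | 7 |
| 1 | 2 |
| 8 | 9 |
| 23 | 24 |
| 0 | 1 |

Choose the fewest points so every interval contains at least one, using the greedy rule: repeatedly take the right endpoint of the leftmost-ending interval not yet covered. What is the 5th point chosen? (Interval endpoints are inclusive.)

24

By right end: [0,1]  [1,2]  [3,6]  [1,7]  [6,8]  [8,9]  [10,11]  [10,14]  [23,24]
[0,1] uncovered → point at 1; [3,6] uncovered → point at 6; [8,9] uncovered → point at 9; [10,11] uncovered → point at 11; [23,24] uncovered → point at 24.
Points: 1, 6, 9, 11, 24 (5 total).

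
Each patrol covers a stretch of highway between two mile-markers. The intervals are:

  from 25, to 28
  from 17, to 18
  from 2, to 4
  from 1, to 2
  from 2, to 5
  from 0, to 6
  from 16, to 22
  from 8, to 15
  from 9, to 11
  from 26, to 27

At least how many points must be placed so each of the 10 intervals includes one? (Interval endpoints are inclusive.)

Process intervals by earliest right end; each time one isn't hit yet, stab at its right endpoint.
Sorted: [1,2] [2,4] [2,5] [0,6] [9,11] [8,15] [17,18] [16,22] [26,27] [25,28]
{[1,2],[2,4],[2,5],[0,6]} hit by 2; {[9,11],[8,15]} hit by 11; {[17,18],[16,22]} hit by 18; {[26,27],[25,28]} hit by 27.
Points: 2, 11, 18, 27 (4 total).

4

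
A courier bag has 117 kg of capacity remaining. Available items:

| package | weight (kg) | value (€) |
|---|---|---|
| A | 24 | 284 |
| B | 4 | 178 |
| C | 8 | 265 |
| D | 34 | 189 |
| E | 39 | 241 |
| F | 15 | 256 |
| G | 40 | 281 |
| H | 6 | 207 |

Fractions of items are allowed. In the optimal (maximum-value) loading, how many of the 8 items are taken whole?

6

Order: B (178/4=44.50) > H (207/6=34.50) > C (265/8=33.12) > F (256/15=17.07) > A (284/24=11.83) > G (281/40=7.03) > E (241/39=6.18) > D (189/34=5.56)
Fill: take B (4 @ 178) → take H (6 @ 207) → take C (8 @ 265) → take F (15 @ 256) → take A (24 @ 284) → take G (40 @ 281) → take 20/39 of E → 123.59; 117/117 used.
6 item(s) taken whole; one partial (take 20/39 of E).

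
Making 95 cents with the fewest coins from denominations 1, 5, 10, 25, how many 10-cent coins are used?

Greedy: take as many of the largest coin as possible, then repeat with the remainder.
95 = 3×25 + 2×10
Count of 10: 2

2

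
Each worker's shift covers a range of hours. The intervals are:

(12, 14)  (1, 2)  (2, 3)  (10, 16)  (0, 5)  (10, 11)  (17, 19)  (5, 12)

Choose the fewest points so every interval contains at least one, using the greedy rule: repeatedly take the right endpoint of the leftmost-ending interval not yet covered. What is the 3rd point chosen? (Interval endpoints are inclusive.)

14

Process intervals by earliest right end; each time one isn't hit yet, stab at its right endpoint.
By right end: [1,2]  [2,3]  [0,5]  [10,11]  [5,12]  [12,14]  [10,16]  [17,19]
[1,2] uncovered → point at 2; [10,11] uncovered → point at 11; [12,14] uncovered → point at 14; [17,19] uncovered → point at 19.
Points: 2, 11, 14, 19 (4 total).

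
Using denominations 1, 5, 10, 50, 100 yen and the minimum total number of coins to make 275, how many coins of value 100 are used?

Use the largest denomination that fits, subtract, and repeat.
275 = 2×100 + 1×50 + 2×10 + 1×5
Count of 100: 2

2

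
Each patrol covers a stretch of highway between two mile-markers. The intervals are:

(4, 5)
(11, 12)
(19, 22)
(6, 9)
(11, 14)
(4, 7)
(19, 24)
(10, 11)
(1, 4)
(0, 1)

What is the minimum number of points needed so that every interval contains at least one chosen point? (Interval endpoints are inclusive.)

Process intervals by earliest right end; each time one isn't hit yet, stab at its right endpoint.
By right end: [0,1]  [1,4]  [4,5]  [4,7]  [6,9]  [10,11]  [11,12]  [11,14]  [19,22]  [19,24]
[0,1] uncovered → point at 1; [4,5] uncovered → point at 5; [6,9] uncovered → point at 9; [10,11] uncovered → point at 11; [19,22] uncovered → point at 22.
Points: 1, 5, 9, 11, 22 (5 total).

5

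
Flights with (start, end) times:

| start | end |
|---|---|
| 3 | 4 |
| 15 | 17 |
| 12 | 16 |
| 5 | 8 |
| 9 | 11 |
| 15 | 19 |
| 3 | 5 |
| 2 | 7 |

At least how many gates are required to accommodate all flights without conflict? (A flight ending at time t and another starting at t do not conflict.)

3

Count concurrent intervals with a sweep; the peak is the room count.
Events (time:±→running): 2:+→1 3:+→2 3:+→3 … peak 3.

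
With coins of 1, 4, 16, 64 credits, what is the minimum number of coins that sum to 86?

5

86 = 1×64 + 1×16 + 1×4 + 2×1
Total coins = 1 + 1 + 1 + 2 = 5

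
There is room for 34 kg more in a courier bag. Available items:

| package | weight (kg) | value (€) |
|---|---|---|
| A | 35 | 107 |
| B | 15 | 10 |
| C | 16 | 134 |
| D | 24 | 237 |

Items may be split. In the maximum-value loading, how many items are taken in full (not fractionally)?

1

Sort by value per unit weight and fill in that order.
Ratios (sorted): D 9.88, C 8.38, A 3.06, B 0.67
take D (24 @ 237); take 10/16 of C → 83.75. Capacity used 34/34.
1 item(s) taken whole; one partial (take 10/16 of C).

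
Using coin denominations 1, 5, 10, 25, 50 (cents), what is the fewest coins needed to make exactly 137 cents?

6

137 = 2×50 + 1×25 + 1×10 + 2×1
Total coins = 2 + 1 + 1 + 2 = 6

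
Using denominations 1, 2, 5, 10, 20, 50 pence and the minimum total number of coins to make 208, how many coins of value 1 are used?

208 = 4×50 + 1×5 + 1×2 + 1×1
Count of 1: 1

1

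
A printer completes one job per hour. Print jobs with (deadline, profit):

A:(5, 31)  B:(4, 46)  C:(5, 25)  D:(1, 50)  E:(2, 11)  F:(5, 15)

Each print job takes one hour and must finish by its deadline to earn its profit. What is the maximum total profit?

Profit order: D=50 B=46 A=31 C=25 F=15 E=11
Assign: D→slot 1, B→slot 4, A→slot 5, C→slot 3, F→slot 2, E skipped.
Slots: [1:D] [2:F] [3:C] [4:B] [5:A]
Profit = 50 + 15 + 25 + 46 + 31 = 167

167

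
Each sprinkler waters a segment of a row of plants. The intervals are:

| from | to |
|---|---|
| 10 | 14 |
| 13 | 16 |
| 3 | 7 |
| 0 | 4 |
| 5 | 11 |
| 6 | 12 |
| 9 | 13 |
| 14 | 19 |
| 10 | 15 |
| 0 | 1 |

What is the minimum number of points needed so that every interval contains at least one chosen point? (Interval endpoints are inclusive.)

Sort by right endpoint; whenever an interval is uncovered, place a point at its right end.
By right end: [0,1]  [0,4]  [3,7]  [5,11]  [6,12]  [9,13]  [10,14]  [10,15]  [13,16]  [14,19]
[0,1] uncovered → point at 1; [3,7] uncovered → point at 7; [9,13] uncovered → point at 13; [14,19] uncovered → point at 19.
Points: 1, 7, 13, 19 (4 total).

4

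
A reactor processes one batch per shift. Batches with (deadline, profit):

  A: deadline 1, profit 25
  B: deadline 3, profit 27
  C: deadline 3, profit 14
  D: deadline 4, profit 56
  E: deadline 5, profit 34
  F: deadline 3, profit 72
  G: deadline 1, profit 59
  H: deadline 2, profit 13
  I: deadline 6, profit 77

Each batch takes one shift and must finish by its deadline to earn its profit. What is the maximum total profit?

By profit: I(d6,77), F(d3,72), G(d1,59), D(d4,56), E(d5,34), B(d3,27), A(d1,25), C(d3,14), H(d2,13)
I→slot 6; F→slot 3; G→slot 1; D→slot 4; E→slot 5; B→slot 2; A skipped; C skipped; H skipped.
Profit = 59 + 27 + 72 + 56 + 34 + 77 = 325

325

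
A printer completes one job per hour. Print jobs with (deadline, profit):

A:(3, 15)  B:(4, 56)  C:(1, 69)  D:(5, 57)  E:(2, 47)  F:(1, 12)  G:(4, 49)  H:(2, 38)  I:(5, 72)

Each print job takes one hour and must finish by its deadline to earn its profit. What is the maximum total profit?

Sort by profit descending; place each in the latest free slot ≤ its deadline.
Profit order: I=72 C=69 D=57 B=56 G=49 E=47 H=38 A=15 F=12
Assign: I→slot 5, C→slot 1, D→slot 4, B→slot 3, G→slot 2, E skipped, H skipped, A skipped, F skipped.
Slots: [1:C] [2:G] [3:B] [4:D] [5:I]
Profit = 69 + 49 + 56 + 57 + 72 = 303

303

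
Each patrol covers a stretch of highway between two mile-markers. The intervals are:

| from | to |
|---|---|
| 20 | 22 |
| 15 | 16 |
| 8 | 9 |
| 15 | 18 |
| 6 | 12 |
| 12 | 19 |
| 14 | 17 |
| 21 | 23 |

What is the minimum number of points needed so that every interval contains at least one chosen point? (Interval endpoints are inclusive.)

3

Sorted: [8,9] [6,12] [15,16] [14,17] [15,18] [12,19] [20,22] [21,23]
{[8,9],[6,12]} hit by 9; {[15,16],[14,17],[15,18],[12,19]} hit by 16; {[20,22],[21,23]} hit by 22.
Points: 9, 16, 22 (3 total).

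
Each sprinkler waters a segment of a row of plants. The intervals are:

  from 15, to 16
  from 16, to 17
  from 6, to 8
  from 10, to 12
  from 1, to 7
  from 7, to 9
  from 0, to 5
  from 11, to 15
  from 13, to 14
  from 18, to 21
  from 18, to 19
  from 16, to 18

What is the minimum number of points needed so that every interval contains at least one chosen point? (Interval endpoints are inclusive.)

Sort by right endpoint; whenever an interval is uncovered, place a point at its right end.
By right end: [0,5]  [1,7]  [6,8]  [7,9]  [10,12]  [13,14]  [11,15]  [15,16]  [16,17]  [16,18]  [18,19]  [18,21]
[0,5] uncovered → point at 5; [6,8] uncovered → point at 8; [10,12] uncovered → point at 12; [13,14] uncovered → point at 14; [15,16] uncovered → point at 16; [18,19] uncovered → point at 19.
Points: 5, 8, 12, 14, 16, 19 (6 total).

6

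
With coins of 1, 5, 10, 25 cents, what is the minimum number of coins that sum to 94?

94 − 3×25→19 − 1×10→9 − 1×5→4 − 4×1→0
Total coins = 3 + 1 + 1 + 4 = 9

9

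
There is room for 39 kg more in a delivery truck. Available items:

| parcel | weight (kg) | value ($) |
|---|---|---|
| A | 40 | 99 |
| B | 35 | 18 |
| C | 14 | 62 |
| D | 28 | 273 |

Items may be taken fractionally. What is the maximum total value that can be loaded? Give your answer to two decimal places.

Ratios (sorted): D 9.75, C 4.43, A 2.48, B 0.51
take D (28 @ 273); take 11/14 of C → 48.71. Capacity used 39/39.
Total value = 321.71

321.71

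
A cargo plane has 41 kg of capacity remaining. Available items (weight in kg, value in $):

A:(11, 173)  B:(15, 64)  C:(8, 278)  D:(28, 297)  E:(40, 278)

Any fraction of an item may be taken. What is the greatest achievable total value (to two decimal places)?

684.36

Order: C (278/8=34.75) > A (173/11=15.73) > D (297/28=10.61) > E (278/40=6.95) > B (64/15=4.27)
Fill: take C (8 @ 278) → take A (11 @ 173) → take 22/28 of D → 233.36; 41/41 used.
Total value = 684.36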